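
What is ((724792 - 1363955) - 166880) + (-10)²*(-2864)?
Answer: -1092443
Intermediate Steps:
((724792 - 1363955) - 166880) + (-10)²*(-2864) = (-639163 - 166880) + 100*(-2864) = -806043 - 286400 = -1092443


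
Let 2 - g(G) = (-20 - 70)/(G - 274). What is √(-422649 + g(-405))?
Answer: I*√194857656637/679 ≈ 650.11*I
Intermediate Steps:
g(G) = 2 + 90/(-274 + G) (g(G) = 2 - (-20 - 70)/(G - 274) = 2 - (-90)/(-274 + G) = 2 + 90/(-274 + G))
√(-422649 + g(-405)) = √(-422649 + 2*(-229 - 405)/(-274 - 405)) = √(-422649 + 2*(-634)/(-679)) = √(-422649 + 2*(-1/679)*(-634)) = √(-422649 + 1268/679) = √(-286977403/679) = I*√194857656637/679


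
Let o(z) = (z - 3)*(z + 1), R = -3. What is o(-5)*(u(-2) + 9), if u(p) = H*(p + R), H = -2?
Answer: 608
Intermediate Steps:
o(z) = (1 + z)*(-3 + z) (o(z) = (-3 + z)*(1 + z) = (1 + z)*(-3 + z))
u(p) = 6 - 2*p (u(p) = -2*(p - 3) = -2*(-3 + p) = 6 - 2*p)
o(-5)*(u(-2) + 9) = (-3 + (-5)² - 2*(-5))*((6 - 2*(-2)) + 9) = (-3 + 25 + 10)*((6 + 4) + 9) = 32*(10 + 9) = 32*19 = 608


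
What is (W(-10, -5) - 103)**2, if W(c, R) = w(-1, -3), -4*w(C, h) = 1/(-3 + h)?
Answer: 6105841/576 ≈ 10600.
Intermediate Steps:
w(C, h) = -1/(4*(-3 + h))
W(c, R) = 1/24 (W(c, R) = -1/(-12 + 4*(-3)) = -1/(-12 - 12) = -1/(-24) = -1*(-1/24) = 1/24)
(W(-10, -5) - 103)**2 = (1/24 - 103)**2 = (-2471/24)**2 = 6105841/576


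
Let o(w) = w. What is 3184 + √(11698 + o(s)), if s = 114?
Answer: 3184 + 2*√2953 ≈ 3292.7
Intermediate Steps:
3184 + √(11698 + o(s)) = 3184 + √(11698 + 114) = 3184 + √11812 = 3184 + 2*√2953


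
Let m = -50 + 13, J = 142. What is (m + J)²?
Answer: 11025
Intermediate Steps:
m = -37
(m + J)² = (-37 + 142)² = 105² = 11025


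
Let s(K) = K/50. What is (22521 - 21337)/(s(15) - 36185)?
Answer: -11840/361847 ≈ -0.032721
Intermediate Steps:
s(K) = K/50 (s(K) = K*(1/50) = K/50)
(22521 - 21337)/(s(15) - 36185) = (22521 - 21337)/((1/50)*15 - 36185) = 1184/(3/10 - 36185) = 1184/(-361847/10) = 1184*(-10/361847) = -11840/361847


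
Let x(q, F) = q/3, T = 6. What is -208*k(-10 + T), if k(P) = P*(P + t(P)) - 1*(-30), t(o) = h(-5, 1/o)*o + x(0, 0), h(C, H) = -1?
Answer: -6240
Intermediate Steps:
x(q, F) = q/3 (x(q, F) = q*(⅓) = q/3)
t(o) = -o (t(o) = -o + (⅓)*0 = -o + 0 = -o)
k(P) = 30 (k(P) = P*(P - P) - 1*(-30) = P*0 + 30 = 0 + 30 = 30)
-208*k(-10 + T) = -208*30 = -6240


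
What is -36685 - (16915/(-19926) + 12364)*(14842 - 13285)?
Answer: -42699450367/2214 ≈ -1.9286e+7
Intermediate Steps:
-36685 - (16915/(-19926) + 12364)*(14842 - 13285) = -36685 - (16915*(-1/19926) + 12364)*1557 = -36685 - (-16915/19926 + 12364)*1557 = -36685 - 246348149*1557/19926 = -36685 - 1*42618229777/2214 = -36685 - 42618229777/2214 = -42699450367/2214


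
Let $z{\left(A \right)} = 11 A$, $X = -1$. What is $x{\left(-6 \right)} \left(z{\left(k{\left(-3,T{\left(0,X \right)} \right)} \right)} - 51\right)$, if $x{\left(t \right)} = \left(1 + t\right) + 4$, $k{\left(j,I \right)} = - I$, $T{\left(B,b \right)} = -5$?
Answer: $-4$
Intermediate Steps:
$x{\left(t \right)} = 5 + t$
$x{\left(-6 \right)} \left(z{\left(k{\left(-3,T{\left(0,X \right)} \right)} \right)} - 51\right) = \left(5 - 6\right) \left(11 \left(\left(-1\right) \left(-5\right)\right) - 51\right) = - (11 \cdot 5 - 51) = - (55 - 51) = \left(-1\right) 4 = -4$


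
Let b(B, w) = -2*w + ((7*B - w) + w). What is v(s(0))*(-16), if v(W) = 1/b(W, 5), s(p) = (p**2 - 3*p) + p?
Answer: 8/5 ≈ 1.6000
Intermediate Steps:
s(p) = p**2 - 2*p
b(B, w) = -2*w + 7*B (b(B, w) = -2*w + ((-w + 7*B) + w) = -2*w + 7*B)
v(W) = 1/(-10 + 7*W) (v(W) = 1/(-2*5 + 7*W) = 1/(-10 + 7*W))
v(s(0))*(-16) = -16/(-10 + 7*(0*(-2 + 0))) = -16/(-10 + 7*(0*(-2))) = -16/(-10 + 7*0) = -16/(-10 + 0) = -16/(-10) = -1/10*(-16) = 8/5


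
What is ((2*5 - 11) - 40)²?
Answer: 1681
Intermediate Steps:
((2*5 - 11) - 40)² = ((10 - 11) - 40)² = (-1 - 40)² = (-41)² = 1681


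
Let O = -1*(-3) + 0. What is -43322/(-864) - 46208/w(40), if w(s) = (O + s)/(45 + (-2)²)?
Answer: -977199521/18576 ≈ -52606.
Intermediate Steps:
O = 3 (O = 3 + 0 = 3)
w(s) = 3/49 + s/49 (w(s) = (3 + s)/(45 + (-2)²) = (3 + s)/(45 + 4) = (3 + s)/49 = (3 + s)*(1/49) = 3/49 + s/49)
-43322/(-864) - 46208/w(40) = -43322/(-864) - 46208/(3/49 + (1/49)*40) = -43322*(-1/864) - 46208/(3/49 + 40/49) = 21661/432 - 46208/43/49 = 21661/432 - 46208*49/43 = 21661/432 - 2264192/43 = -977199521/18576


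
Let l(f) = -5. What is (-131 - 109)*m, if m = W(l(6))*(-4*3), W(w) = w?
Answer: -14400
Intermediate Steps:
m = 60 (m = -(-20)*3 = -5*(-12) = 60)
(-131 - 109)*m = (-131 - 109)*60 = -240*60 = -14400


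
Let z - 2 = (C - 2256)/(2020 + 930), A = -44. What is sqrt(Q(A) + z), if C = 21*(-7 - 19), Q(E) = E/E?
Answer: 12*sqrt(1239)/295 ≈ 1.4318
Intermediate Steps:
Q(E) = 1
C = -546 (C = 21*(-26) = -546)
z = 1549/1475 (z = 2 + (-546 - 2256)/(2020 + 930) = 2 - 2802/2950 = 2 - 2802*1/2950 = 2 - 1401/1475 = 1549/1475 ≈ 1.0502)
sqrt(Q(A) + z) = sqrt(1 + 1549/1475) = sqrt(3024/1475) = 12*sqrt(1239)/295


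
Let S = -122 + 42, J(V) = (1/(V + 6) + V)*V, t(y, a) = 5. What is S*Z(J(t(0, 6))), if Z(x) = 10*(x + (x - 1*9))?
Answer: -368800/11 ≈ -33527.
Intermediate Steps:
J(V) = V*(V + 1/(6 + V)) (J(V) = (1/(6 + V) + V)*V = (V + 1/(6 + V))*V = V*(V + 1/(6 + V)))
Z(x) = -90 + 20*x (Z(x) = 10*(x + (x - 9)) = 10*(x + (-9 + x)) = 10*(-9 + 2*x) = -90 + 20*x)
S = -80
S*Z(J(t(0, 6))) = -80*(-90 + 20*(5*(1 + 5**2 + 6*5)/(6 + 5))) = -80*(-90 + 20*(5*(1 + 25 + 30)/11)) = -80*(-90 + 20*(5*(1/11)*56)) = -80*(-90 + 20*(280/11)) = -80*(-90 + 5600/11) = -80*4610/11 = -368800/11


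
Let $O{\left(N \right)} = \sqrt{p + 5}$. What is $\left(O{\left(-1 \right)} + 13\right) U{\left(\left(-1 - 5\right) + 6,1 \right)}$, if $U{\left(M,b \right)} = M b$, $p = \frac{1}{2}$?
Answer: $0$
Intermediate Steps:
$p = \frac{1}{2} \approx 0.5$
$O{\left(N \right)} = \frac{\sqrt{22}}{2}$ ($O{\left(N \right)} = \sqrt{\frac{1}{2} + 5} = \sqrt{\frac{11}{2}} = \frac{\sqrt{22}}{2}$)
$\left(O{\left(-1 \right)} + 13\right) U{\left(\left(-1 - 5\right) + 6,1 \right)} = \left(\frac{\sqrt{22}}{2} + 13\right) \left(\left(-1 - 5\right) + 6\right) 1 = \left(13 + \frac{\sqrt{22}}{2}\right) \left(-6 + 6\right) 1 = \left(13 + \frac{\sqrt{22}}{2}\right) 0 \cdot 1 = \left(13 + \frac{\sqrt{22}}{2}\right) 0 = 0$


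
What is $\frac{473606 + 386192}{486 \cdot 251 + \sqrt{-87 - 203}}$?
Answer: $\frac{52441659414}{7440292243} - \frac{429899 i \sqrt{290}}{7440292243} \approx 7.0483 - 0.00098396 i$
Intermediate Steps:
$\frac{473606 + 386192}{486 \cdot 251 + \sqrt{-87 - 203}} = \frac{859798}{121986 + \sqrt{-290}} = \frac{859798}{121986 + i \sqrt{290}}$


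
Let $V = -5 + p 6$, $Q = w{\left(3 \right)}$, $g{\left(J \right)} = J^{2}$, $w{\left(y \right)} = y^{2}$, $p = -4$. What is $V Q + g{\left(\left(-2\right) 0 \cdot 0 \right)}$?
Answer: $-261$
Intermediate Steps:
$Q = 9$ ($Q = 3^{2} = 9$)
$V = -29$ ($V = -5 - 24 = -29$)
$V Q + g{\left(\left(-2\right) 0 \cdot 0 \right)} = \left(-29\right) 9 + \left(\left(-2\right) 0 \cdot 0\right)^{2} = -261 + \left(0 \cdot 0\right)^{2} = -261 + 0^{2} = -261 + 0 = -261$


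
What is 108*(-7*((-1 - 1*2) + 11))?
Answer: -6048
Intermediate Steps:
108*(-7*((-1 - 1*2) + 11)) = 108*(-7*((-1 - 2) + 11)) = 108*(-7*(-3 + 11)) = 108*(-7*8) = 108*(-56) = -6048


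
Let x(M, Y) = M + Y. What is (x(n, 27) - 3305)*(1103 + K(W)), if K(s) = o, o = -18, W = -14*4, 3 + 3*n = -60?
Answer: -3579415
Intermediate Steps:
n = -21 (n = -1 + (1/3)*(-60) = -1 - 20 = -21)
W = -56
K(s) = -18
(x(n, 27) - 3305)*(1103 + K(W)) = ((-21 + 27) - 3305)*(1103 - 18) = (6 - 3305)*1085 = -3299*1085 = -3579415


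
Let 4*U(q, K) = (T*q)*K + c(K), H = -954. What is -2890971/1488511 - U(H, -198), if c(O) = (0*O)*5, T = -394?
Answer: 27695027360511/1488511 ≈ 1.8606e+7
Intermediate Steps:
c(O) = 0 (c(O) = 0*5 = 0)
U(q, K) = -197*K*q/2 (U(q, K) = ((-394*q)*K + 0)/4 = (-394*K*q + 0)/4 = (-394*K*q)/4 = -197*K*q/2)
-2890971/1488511 - U(H, -198) = -2890971/1488511 - (-197)*(-198)*(-954)/2 = -2890971*1/1488511 - 1*(-18605862) = -2890971/1488511 + 18605862 = 27695027360511/1488511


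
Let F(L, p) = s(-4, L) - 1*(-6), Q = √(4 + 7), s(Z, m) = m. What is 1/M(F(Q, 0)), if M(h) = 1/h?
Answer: 6 + √11 ≈ 9.3166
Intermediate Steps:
Q = √11 ≈ 3.3166
F(L, p) = 6 + L (F(L, p) = L - 1*(-6) = L + 6 = 6 + L)
1/M(F(Q, 0)) = 1/(1/(6 + √11)) = 6 + √11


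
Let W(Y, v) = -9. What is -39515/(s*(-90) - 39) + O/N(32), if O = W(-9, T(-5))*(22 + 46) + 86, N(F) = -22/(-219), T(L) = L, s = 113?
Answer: -587573108/112299 ≈ -5232.2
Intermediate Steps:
N(F) = 22/219 (N(F) = -22*(-1/219) = 22/219)
O = -526 (O = -9*(22 + 46) + 86 = -9*68 + 86 = -612 + 86 = -526)
-39515/(s*(-90) - 39) + O/N(32) = -39515/(113*(-90) - 39) - 526/22/219 = -39515/(-10170 - 39) - 526*219/22 = -39515/(-10209) - 57597/11 = -39515*(-1/10209) - 57597/11 = 39515/10209 - 57597/11 = -587573108/112299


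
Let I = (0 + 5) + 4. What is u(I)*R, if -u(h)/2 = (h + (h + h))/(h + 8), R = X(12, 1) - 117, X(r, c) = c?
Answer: 6264/17 ≈ 368.47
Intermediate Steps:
I = 9 (I = 5 + 4 = 9)
R = -116 (R = 1 - 117 = -116)
u(h) = -6*h/(8 + h) (u(h) = -2*(h + (h + h))/(h + 8) = -2*(h + 2*h)/(8 + h) = -2*3*h/(8 + h) = -6*h/(8 + h))
u(I)*R = -6*9/(8 + 9)*(-116) = -6*9/17*(-116) = -6*9*1/17*(-116) = -54/17*(-116) = 6264/17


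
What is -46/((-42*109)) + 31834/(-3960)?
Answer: -1102681/137340 ≈ -8.0288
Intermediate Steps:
-46/((-42*109)) + 31834/(-3960) = -46/(-4578) + 31834*(-1/3960) = -46*(-1/4578) - 1447/180 = 23/2289 - 1447/180 = -1102681/137340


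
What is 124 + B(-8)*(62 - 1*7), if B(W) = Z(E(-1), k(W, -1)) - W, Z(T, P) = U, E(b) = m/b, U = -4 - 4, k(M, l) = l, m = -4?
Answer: 124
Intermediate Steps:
U = -8
E(b) = -4/b
Z(T, P) = -8
B(W) = -8 - W
124 + B(-8)*(62 - 1*7) = 124 + (-8 - 1*(-8))*(62 - 1*7) = 124 + (-8 + 8)*(62 - 7) = 124 + 0*55 = 124 + 0 = 124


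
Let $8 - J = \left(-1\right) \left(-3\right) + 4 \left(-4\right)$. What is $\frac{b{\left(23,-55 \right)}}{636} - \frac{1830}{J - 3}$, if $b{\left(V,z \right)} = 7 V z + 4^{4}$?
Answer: $- \frac{73259}{636} \approx -115.19$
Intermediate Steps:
$b{\left(V,z \right)} = 256 + 7 V z$ ($b{\left(V,z \right)} = 7 V z + 256 = 256 + 7 V z$)
$J = 21$ ($J = 8 - \left(\left(-1\right) \left(-3\right) + 4 \left(-4\right)\right) = 8 - \left(3 - 16\right) = 8 - -13 = 8 + 13 = 21$)
$\frac{b{\left(23,-55 \right)}}{636} - \frac{1830}{J - 3} = \frac{256 + 7 \cdot 23 \left(-55\right)}{636} - \frac{1830}{21 - 3} = \left(256 - 8855\right) \frac{1}{636} - \frac{1830}{21 - 3} = \left(-8599\right) \frac{1}{636} - \frac{1830}{18} = - \frac{8599}{636} - \frac{305}{3} = - \frac{73259}{636}$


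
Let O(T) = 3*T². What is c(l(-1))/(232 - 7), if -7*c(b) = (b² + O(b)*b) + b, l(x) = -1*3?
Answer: 1/21 ≈ 0.047619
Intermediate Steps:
l(x) = -3
c(b) = -3*b³/7 - b/7 - b²/7 (c(b) = -((b² + (3*b²)*b) + b)/7 = -((b² + 3*b³) + b)/7 = -(b + b² + 3*b³)/7 = -3*b³/7 - b/7 - b²/7)
c(l(-1))/(232 - 7) = (-⅐*(-3)*(1 - 3 + 3*(-3)²))/(232 - 7) = -⅐*(-3)*(1 - 3 + 3*9)/225 = -⅐*(-3)*(1 - 3 + 27)*(1/225) = -⅐*(-3)*25*(1/225) = (75/7)*(1/225) = 1/21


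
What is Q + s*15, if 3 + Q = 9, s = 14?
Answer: 216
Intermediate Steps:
Q = 6 (Q = -3 + 9 = 6)
Q + s*15 = 6 + 14*15 = 6 + 210 = 216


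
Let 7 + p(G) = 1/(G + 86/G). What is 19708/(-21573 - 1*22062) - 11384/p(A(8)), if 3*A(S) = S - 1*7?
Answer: 192433647112/118294485 ≈ 1626.7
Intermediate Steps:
A(S) = -7/3 + S/3 (A(S) = (S - 1*7)/3 = (S - 7)/3 = (-7 + S)/3 = -7/3 + S/3)
p(G) = -7 + 1/(G + 86/G)
19708/(-21573 - 1*22062) - 11384/p(A(8)) = 19708/(-21573 - 1*22062) - 11384*(86 + (-7/3 + (1/3)*8)**2)/(-602 + (-7/3 + (1/3)*8) - 7*(-7/3 + (1/3)*8)**2) = 19708/(-21573 - 22062) - 11384*(86 + (-7/3 + 8/3)**2)/(-602 + (-7/3 + 8/3) - 7*(-7/3 + 8/3)**2) = 19708/(-43635) - 11384*(86 + (1/3)**2)/(-602 + 1/3 - 7*(1/3)**2) = 19708*(-1/43635) - 11384*(86 + 1/9)/(-602 + 1/3 - 7*1/9) = -19708/43635 - 11384*775/(9*(-602 + 1/3 - 7/9)) = -19708/43635 - 11384/((9/775)*(-5422/9)) = -19708/43635 - 11384/(-5422/775) = -19708/43635 - 11384*(-775/5422) = -19708/43635 + 4411300/2711 = 192433647112/118294485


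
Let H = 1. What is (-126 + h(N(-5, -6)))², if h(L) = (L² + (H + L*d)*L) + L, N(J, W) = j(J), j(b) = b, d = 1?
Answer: 7396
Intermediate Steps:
N(J, W) = J
h(L) = L + L² + L*(1 + L) (h(L) = (L² + (1 + L*1)*L) + L = (L² + (1 + L)*L) + L = (L² + L*(1 + L)) + L = L + L² + L*(1 + L))
(-126 + h(N(-5, -6)))² = (-126 + 2*(-5)*(1 - 5))² = (-126 + 2*(-5)*(-4))² = (-126 + 40)² = (-86)² = 7396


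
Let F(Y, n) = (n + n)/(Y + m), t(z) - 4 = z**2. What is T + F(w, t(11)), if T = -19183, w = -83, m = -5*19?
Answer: -1707412/89 ≈ -19184.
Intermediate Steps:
t(z) = 4 + z**2
m = -95
F(Y, n) = 2*n/(-95 + Y) (F(Y, n) = (n + n)/(Y - 95) = (2*n)/(-95 + Y) = 2*n/(-95 + Y))
T + F(w, t(11)) = -19183 + 2*(4 + 11**2)/(-95 - 83) = -19183 + 2*(4 + 121)/(-178) = -19183 + 2*125*(-1/178) = -19183 - 125/89 = -1707412/89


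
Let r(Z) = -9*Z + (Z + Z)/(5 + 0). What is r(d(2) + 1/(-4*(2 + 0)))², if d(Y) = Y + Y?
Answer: 1776889/1600 ≈ 1110.6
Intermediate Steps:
d(Y) = 2*Y
r(Z) = -43*Z/5 (r(Z) = -9*Z + (2*Z)/5 = -9*Z + (2*Z)*(⅕) = -9*Z + 2*Z/5 = -43*Z/5)
r(d(2) + 1/(-4*(2 + 0)))² = (-43*(2*2 + 1/(-4*(2 + 0)))/5)² = (-43*(4 + 1/(-4*2))/5)² = (-43*(4 + 1/(-8))/5)² = (-43*(4 - ⅛)/5)² = (-43/5*31/8)² = (-1333/40)² = 1776889/1600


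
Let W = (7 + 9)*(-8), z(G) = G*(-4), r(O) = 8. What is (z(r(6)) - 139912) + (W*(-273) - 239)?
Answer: -105239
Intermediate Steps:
z(G) = -4*G
W = -128 (W = 16*(-8) = -128)
(z(r(6)) - 139912) + (W*(-273) - 239) = (-4*8 - 139912) + (-128*(-273) - 239) = (-32 - 139912) + (34944 - 239) = -139944 + 34705 = -105239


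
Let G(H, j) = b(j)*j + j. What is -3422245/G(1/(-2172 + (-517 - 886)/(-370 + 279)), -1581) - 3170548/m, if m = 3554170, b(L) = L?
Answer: -64784535499/28639501860 ≈ -2.2621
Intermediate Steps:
G(H, j) = j + j² (G(H, j) = j*j + j = j² + j = j + j²)
-3422245/G(1/(-2172 + (-517 - 886)/(-370 + 279)), -1581) - 3170548/m = -3422245*(-1/(1581*(1 - 1581))) - 3170548/3554170 = -3422245/((-1581*(-1580))) - 3170548*1/3554170 = -3422245/2497980 - 1585274/1777085 = -3422245*1/2497980 - 1585274/1777085 = -22079/16116 - 1585274/1777085 = -64784535499/28639501860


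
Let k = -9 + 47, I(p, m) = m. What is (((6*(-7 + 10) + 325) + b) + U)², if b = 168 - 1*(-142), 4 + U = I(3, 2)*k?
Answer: 525625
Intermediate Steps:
k = 38
U = 72 (U = -4 + 2*38 = -4 + 76 = 72)
b = 310 (b = 168 + 142 = 310)
(((6*(-7 + 10) + 325) + b) + U)² = (((6*(-7 + 10) + 325) + 310) + 72)² = (((6*3 + 325) + 310) + 72)² = (((18 + 325) + 310) + 72)² = ((343 + 310) + 72)² = (653 + 72)² = 725² = 525625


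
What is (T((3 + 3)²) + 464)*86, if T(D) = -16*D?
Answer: -9632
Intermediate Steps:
(T((3 + 3)²) + 464)*86 = (-16*(3 + 3)² + 464)*86 = (-16*6² + 464)*86 = (-16*36 + 464)*86 = (-576 + 464)*86 = -112*86 = -9632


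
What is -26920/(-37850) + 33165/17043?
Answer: 57136427/21502585 ≈ 2.6572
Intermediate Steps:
-26920/(-37850) + 33165/17043 = -26920*(-1/37850) + 33165*(1/17043) = 2692/3785 + 11055/5681 = 57136427/21502585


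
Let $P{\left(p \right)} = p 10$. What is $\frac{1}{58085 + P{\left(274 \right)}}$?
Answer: $\frac{1}{60825} \approx 1.6441 \cdot 10^{-5}$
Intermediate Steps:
$P{\left(p \right)} = 10 p$
$\frac{1}{58085 + P{\left(274 \right)}} = \frac{1}{58085 + 10 \cdot 274} = \frac{1}{58085 + 2740} = \frac{1}{60825}$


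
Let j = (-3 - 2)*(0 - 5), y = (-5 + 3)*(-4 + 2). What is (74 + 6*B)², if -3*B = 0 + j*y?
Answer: 15876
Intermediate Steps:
y = 4 (y = -2*(-2) = 4)
j = 25 (j = -5*(-5) = 25)
B = -100/3 (B = -(0 + 25*4)/3 = -(0 + 100)/3 = -⅓*100 = -100/3 ≈ -33.333)
(74 + 6*B)² = (74 + 6*(-100/3))² = (74 - 200)² = (-126)² = 15876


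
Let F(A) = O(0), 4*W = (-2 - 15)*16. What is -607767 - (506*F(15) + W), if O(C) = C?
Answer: -607699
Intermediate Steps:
W = -68 (W = ((-2 - 15)*16)/4 = (-17*16)/4 = (¼)*(-272) = -68)
F(A) = 0
-607767 - (506*F(15) + W) = -607767 - (506*0 - 68) = -607767 - (0 - 68) = -607767 - 1*(-68) = -607767 + 68 = -607699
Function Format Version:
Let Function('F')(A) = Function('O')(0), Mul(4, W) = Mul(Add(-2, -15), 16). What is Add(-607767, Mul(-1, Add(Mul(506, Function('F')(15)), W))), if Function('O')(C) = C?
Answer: -607699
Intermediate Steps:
W = -68 (W = Mul(Rational(1, 4), Mul(Add(-2, -15), 16)) = Mul(Rational(1, 4), Mul(-17, 16)) = Mul(Rational(1, 4), -272) = -68)
Function('F')(A) = 0
Add(-607767, Mul(-1, Add(Mul(506, Function('F')(15)), W))) = Add(-607767, Mul(-1, Add(Mul(506, 0), -68))) = Add(-607767, Mul(-1, Add(0, -68))) = Add(-607767, Mul(-1, -68)) = Add(-607767, 68) = -607699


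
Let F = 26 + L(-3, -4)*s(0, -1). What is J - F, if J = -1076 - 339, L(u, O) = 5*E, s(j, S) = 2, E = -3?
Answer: -1411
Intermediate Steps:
L(u, O) = -15 (L(u, O) = 5*(-3) = -15)
J = -1415
F = -4 (F = 26 - 15*2 = 26 - 30 = -4)
J - F = -1415 - 1*(-4) = -1415 + 4 = -1411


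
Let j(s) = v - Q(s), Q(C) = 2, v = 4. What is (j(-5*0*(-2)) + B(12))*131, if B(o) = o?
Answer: 1834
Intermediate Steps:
j(s) = 2 (j(s) = 4 - 1*2 = 4 - 2 = 2)
(j(-5*0*(-2)) + B(12))*131 = (2 + 12)*131 = 14*131 = 1834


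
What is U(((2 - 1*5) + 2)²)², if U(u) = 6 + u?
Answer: 49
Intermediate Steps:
U(((2 - 1*5) + 2)²)² = (6 + ((2 - 1*5) + 2)²)² = (6 + ((2 - 5) + 2)²)² = (6 + (-3 + 2)²)² = (6 + (-1)²)² = (6 + 1)² = 7² = 49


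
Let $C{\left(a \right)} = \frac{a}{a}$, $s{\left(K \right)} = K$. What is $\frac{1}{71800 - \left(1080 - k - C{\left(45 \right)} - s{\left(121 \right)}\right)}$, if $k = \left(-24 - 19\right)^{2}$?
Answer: $\frac{1}{72691} \approx 1.3757 \cdot 10^{-5}$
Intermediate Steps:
$k = 1849$ ($k = \left(-43\right)^{2} = 1849$)
$C{\left(a \right)} = 1$
$\frac{1}{71800 - \left(1080 - k - C{\left(45 \right)} - s{\left(121 \right)}\right)} = \frac{1}{71800 + \left(\left(1 + \left(121 + 1849\right)\right) - 1080\right)} = \frac{1}{71800 + \left(\left(1 + 1970\right) - 1080\right)} = \frac{1}{71800 + \left(1971 - 1080\right)} = \frac{1}{71800 + 891} = \frac{1}{72691}$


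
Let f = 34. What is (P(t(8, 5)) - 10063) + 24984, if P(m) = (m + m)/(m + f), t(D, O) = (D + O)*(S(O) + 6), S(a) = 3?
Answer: 2253305/151 ≈ 14923.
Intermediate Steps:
t(D, O) = 9*D + 9*O (t(D, O) = (D + O)*(3 + 6) = (D + O)*9 = 9*D + 9*O)
P(m) = 2*m/(34 + m) (P(m) = (m + m)/(m + 34) = (2*m)/(34 + m) = 2*m/(34 + m))
(P(t(8, 5)) - 10063) + 24984 = (2*(9*8 + 9*5)/(34 + (9*8 + 9*5)) - 10063) + 24984 = (2*(72 + 45)/(34 + (72 + 45)) - 10063) + 24984 = (2*117/(34 + 117) - 10063) + 24984 = (2*117/151 - 10063) + 24984 = (2*117*(1/151) - 10063) + 24984 = (234/151 - 10063) + 24984 = -1519279/151 + 24984 = 2253305/151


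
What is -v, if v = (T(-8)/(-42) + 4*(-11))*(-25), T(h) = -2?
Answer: -23075/21 ≈ -1098.8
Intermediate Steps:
v = 23075/21 (v = (-2/(-42) + 4*(-11))*(-25) = (-2*(-1/42) - 44)*(-25) = (1/21 - 44)*(-25) = -923/21*(-25) = 23075/21 ≈ 1098.8)
-v = -1*23075/21 = -23075/21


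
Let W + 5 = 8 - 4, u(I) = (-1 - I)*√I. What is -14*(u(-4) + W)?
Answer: 14 - 84*I ≈ 14.0 - 84.0*I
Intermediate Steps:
u(I) = √I*(-1 - I)
W = -1 (W = -5 + (8 - 4) = -5 + 4 = -1)
-14*(u(-4) + W) = -14*(√(-4)*(-1 - 1*(-4)) - 1) = -14*((2*I)*(-1 + 4) - 1) = -14*((2*I)*3 - 1) = -14*(6*I - 1) = -14*(-1 + 6*I) = 14 - 84*I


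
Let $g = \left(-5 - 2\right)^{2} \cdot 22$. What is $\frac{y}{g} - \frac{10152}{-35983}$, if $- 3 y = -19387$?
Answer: $\frac{730433989}{116369022} \approx 6.2769$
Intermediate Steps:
$y = \frac{19387}{3}$ ($y = \left(- \frac{1}{3}\right) \left(-19387\right) = \frac{19387}{3} \approx 6462.3$)
$g = 1078$ ($g = \left(-7\right)^{2} \cdot 22 = 49 \cdot 22 = 1078$)
$\frac{y}{g} - \frac{10152}{-35983} = \frac{19387}{3 \cdot 1078} - \frac{10152}{-35983} = \frac{19387}{3} \cdot \frac{1}{1078} - - \frac{10152}{35983} = \frac{19387}{3234} + \frac{10152}{35983} = \frac{730433989}{116369022}$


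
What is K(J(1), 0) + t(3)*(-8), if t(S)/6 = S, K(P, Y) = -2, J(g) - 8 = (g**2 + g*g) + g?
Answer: -146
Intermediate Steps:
J(g) = 8 + g + 2*g**2 (J(g) = 8 + ((g**2 + g*g) + g) = 8 + ((g**2 + g**2) + g) = 8 + (2*g**2 + g) = 8 + (g + 2*g**2) = 8 + g + 2*g**2)
t(S) = 6*S
K(J(1), 0) + t(3)*(-8) = -2 + (6*3)*(-8) = -2 + 18*(-8) = -2 - 144 = -146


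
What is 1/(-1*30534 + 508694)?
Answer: 1/478160 ≈ 2.0914e-6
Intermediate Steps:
1/(-1*30534 + 508694) = 1/(-30534 + 508694) = 1/478160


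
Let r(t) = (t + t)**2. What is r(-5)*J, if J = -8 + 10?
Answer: 200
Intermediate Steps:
r(t) = 4*t**2 (r(t) = (2*t)**2 = 4*t**2)
J = 2
r(-5)*J = (4*(-5)**2)*2 = (4*25)*2 = 100*2 = 200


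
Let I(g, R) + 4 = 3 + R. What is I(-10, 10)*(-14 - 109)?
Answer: -1107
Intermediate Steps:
I(g, R) = -1 + R (I(g, R) = -4 + (3 + R) = -1 + R)
I(-10, 10)*(-14 - 109) = (-1 + 10)*(-14 - 109) = 9*(-123) = -1107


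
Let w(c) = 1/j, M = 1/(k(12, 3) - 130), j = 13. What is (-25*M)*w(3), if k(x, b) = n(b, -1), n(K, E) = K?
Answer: 25/1651 ≈ 0.015142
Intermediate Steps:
k(x, b) = b
M = -1/127 (M = 1/(3 - 130) = 1/(-127) = -1/127 ≈ -0.0078740)
w(c) = 1/13
(-25*M)*w(3) = -25*(-1/127)*(1/13) = (25/127)*(1/13) = 25/1651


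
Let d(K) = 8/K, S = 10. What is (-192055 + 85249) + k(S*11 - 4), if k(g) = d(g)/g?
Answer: -300018052/2809 ≈ -1.0681e+5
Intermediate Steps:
k(g) = 8/g² (k(g) = (8/g)/g = 8/g²)
(-192055 + 85249) + k(S*11 - 4) = (-192055 + 85249) + 8/(10*11 - 4)² = -106806 + 8/(110 - 4)² = -106806 + 8/106² = -106806 + 8*(1/11236) = -106806 + 2/2809 = -300018052/2809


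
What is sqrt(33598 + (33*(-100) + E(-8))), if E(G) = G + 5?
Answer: sqrt(30295) ≈ 174.05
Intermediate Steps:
E(G) = 5 + G
sqrt(33598 + (33*(-100) + E(-8))) = sqrt(33598 + (33*(-100) + (5 - 8))) = sqrt(33598 + (-3300 - 3)) = sqrt(33598 - 3303) = sqrt(30295)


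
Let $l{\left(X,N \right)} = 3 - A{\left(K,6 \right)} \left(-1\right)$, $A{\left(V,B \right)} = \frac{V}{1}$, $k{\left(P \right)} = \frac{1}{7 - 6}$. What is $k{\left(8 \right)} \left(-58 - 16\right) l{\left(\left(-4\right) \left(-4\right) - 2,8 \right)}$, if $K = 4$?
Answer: $-518$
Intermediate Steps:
$k{\left(P \right)} = 1$ ($k{\left(P \right)} = 1^{-1} = 1$)
$A{\left(V,B \right)} = V$ ($A{\left(V,B \right)} = V 1 = V$)
$l{\left(X,N \right)} = 7$ ($l{\left(X,N \right)} = 3 - 4 \left(-1\right) = 3 - -4 = 3 + 4 = 7$)
$k{\left(8 \right)} \left(-58 - 16\right) l{\left(\left(-4\right) \left(-4\right) - 2,8 \right)} = 1 \left(-58 - 16\right) 7 = 1 \left(-74\right) 7 = \left(-74\right) 7 = -518$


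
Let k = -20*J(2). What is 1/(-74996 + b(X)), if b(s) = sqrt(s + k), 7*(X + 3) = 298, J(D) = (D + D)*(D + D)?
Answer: -524972/39370802075 - I*sqrt(13741)/39370802075 ≈ -1.3334e-5 - 2.9774e-9*I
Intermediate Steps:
J(D) = 4*D**2 (J(D) = (2*D)*(2*D) = 4*D**2)
X = 277/7 (X = -3 + (1/7)*298 = -3 + 298/7 = 277/7 ≈ 39.571)
k = -320 (k = -80*2**2 = -80*4 = -20*16 = -320)
b(s) = sqrt(-320 + s) (b(s) = sqrt(s - 320) = sqrt(-320 + s))
1/(-74996 + b(X)) = 1/(-74996 + sqrt(-320 + 277/7)) = 1/(-74996 + sqrt(-1963/7)) = 1/(-74996 + I*sqrt(13741)/7)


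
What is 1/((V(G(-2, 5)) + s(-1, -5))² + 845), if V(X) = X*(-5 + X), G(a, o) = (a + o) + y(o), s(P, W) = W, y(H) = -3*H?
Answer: 1/40446 ≈ 2.4724e-5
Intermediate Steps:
G(a, o) = a - 2*o (G(a, o) = (a + o) - 3*o = a - 2*o)
1/((V(G(-2, 5)) + s(-1, -5))² + 845) = 1/(((-2 - 2*5)*(-5 + (-2 - 2*5)) - 5)² + 845) = 1/(((-2 - 10)*(-5 + (-2 - 10)) - 5)² + 845) = 1/((-12*(-5 - 12) - 5)² + 845) = 1/((-12*(-17) - 5)² + 845) = 1/((204 - 5)² + 845) = 1/(199² + 845) = 1/(39601 + 845) = 1/40446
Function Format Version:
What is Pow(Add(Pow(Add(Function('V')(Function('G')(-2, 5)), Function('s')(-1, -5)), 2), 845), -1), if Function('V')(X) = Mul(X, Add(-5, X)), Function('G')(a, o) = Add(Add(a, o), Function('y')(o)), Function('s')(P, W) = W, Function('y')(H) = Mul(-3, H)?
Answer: Rational(1, 40446) ≈ 2.4724e-5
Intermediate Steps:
Function('G')(a, o) = Add(a, Mul(-2, o)) (Function('G')(a, o) = Add(Add(a, o), Mul(-3, o)) = Add(a, Mul(-2, o)))
Pow(Add(Pow(Add(Function('V')(Function('G')(-2, 5)), Function('s')(-1, -5)), 2), 845), -1) = Pow(Add(Pow(Add(Mul(Add(-2, Mul(-2, 5)), Add(-5, Add(-2, Mul(-2, 5)))), -5), 2), 845), -1) = Pow(Add(Pow(Add(Mul(Add(-2, -10), Add(-5, Add(-2, -10))), -5), 2), 845), -1) = Pow(Add(Pow(Add(Mul(-12, Add(-5, -12)), -5), 2), 845), -1) = Pow(Add(Pow(Add(Mul(-12, -17), -5), 2), 845), -1) = Pow(Add(Pow(Add(204, -5), 2), 845), -1) = Pow(Add(Pow(199, 2), 845), -1) = Pow(Add(39601, 845), -1) = Pow(40446, -1) = Rational(1, 40446)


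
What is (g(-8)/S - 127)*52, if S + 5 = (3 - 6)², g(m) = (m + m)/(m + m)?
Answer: -6591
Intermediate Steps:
g(m) = 1 (g(m) = (2*m)/((2*m)) = (2*m)*(1/(2*m)) = 1)
S = 4 (S = -5 + (3 - 6)² = -5 + (-3)² = -5 + 9 = 4)
(g(-8)/S - 127)*52 = (1/4 - 127)*52 = (1*(¼) - 127)*52 = (¼ - 127)*52 = -507/4*52 = -6591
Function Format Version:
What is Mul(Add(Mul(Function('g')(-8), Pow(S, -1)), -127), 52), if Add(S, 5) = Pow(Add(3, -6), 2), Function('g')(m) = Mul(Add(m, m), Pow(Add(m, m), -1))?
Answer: -6591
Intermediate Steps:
Function('g')(m) = 1 (Function('g')(m) = Mul(Mul(2, m), Pow(Mul(2, m), -1)) = Mul(Mul(2, m), Mul(Rational(1, 2), Pow(m, -1))) = 1)
S = 4 (S = Add(-5, Pow(Add(3, -6), 2)) = Add(-5, Pow(-3, 2)) = Add(-5, 9) = 4)
Mul(Add(Mul(Function('g')(-8), Pow(S, -1)), -127), 52) = Mul(Add(Mul(1, Pow(4, -1)), -127), 52) = Mul(Add(Mul(1, Rational(1, 4)), -127), 52) = Mul(Add(Rational(1, 4), -127), 52) = Mul(Rational(-507, 4), 52) = -6591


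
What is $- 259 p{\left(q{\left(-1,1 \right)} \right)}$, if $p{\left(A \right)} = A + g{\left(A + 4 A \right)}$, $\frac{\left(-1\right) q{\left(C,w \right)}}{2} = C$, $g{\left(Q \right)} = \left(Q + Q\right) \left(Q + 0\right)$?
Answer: $-52318$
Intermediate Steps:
$g{\left(Q \right)} = 2 Q^{2}$ ($g{\left(Q \right)} = 2 Q Q = 2 Q^{2}$)
$q{\left(C,w \right)} = - 2 C$
$p{\left(A \right)} = A + 50 A^{2}$ ($p{\left(A \right)} = A + 2 \left(A + 4 A\right)^{2} = A + 2 \left(5 A\right)^{2} = A + 2 \cdot 25 A^{2} = A + 50 A^{2}$)
$- 259 p{\left(q{\left(-1,1 \right)} \right)} = - 259 \left(-2\right) \left(-1\right) \left(1 + 50 \left(\left(-2\right) \left(-1\right)\right)\right) = - 259 \cdot 2 \left(1 + 50 \cdot 2\right) = - 259 \cdot 2 \left(1 + 100\right) = - 259 \cdot 2 \cdot 101 = \left(-259\right) 202 = -52318$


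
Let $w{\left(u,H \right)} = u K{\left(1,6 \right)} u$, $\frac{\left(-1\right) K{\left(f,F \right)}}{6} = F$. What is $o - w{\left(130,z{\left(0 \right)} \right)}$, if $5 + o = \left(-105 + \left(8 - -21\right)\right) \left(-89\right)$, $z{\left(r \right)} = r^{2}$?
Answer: $615159$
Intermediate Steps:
$K{\left(f,F \right)} = - 6 F$
$w{\left(u,H \right)} = - 36 u^{2}$ ($w{\left(u,H \right)} = u \left(\left(-6\right) 6\right) u = u \left(-36\right) u = - 36 u u = - 36 u^{2}$)
$o = 6759$ ($o = -5 + \left(-105 + \left(8 - -21\right)\right) \left(-89\right) = -5 + \left(-105 + \left(8 + 21\right)\right) \left(-89\right) = -5 + \left(-105 + 29\right) \left(-89\right) = -5 - -6764 = -5 + 6764 = 6759$)
$o - w{\left(130,z{\left(0 \right)} \right)} = 6759 - - 36 \cdot 130^{2} = 6759 - \left(-36\right) 16900 = 6759 - -608400 = 6759 + 608400 = 615159$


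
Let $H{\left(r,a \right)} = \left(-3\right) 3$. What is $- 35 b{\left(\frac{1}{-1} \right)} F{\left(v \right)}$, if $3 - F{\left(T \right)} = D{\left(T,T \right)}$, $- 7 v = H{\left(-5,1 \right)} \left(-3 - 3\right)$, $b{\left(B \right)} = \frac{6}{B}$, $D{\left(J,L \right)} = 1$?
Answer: $420$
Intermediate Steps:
$H{\left(r,a \right)} = -9$
$v = - \frac{54}{7}$ ($v = - \frac{\left(-9\right) \left(-3 - 3\right)}{7} = - \frac{\left(-9\right) \left(-6\right)}{7} = \left(- \frac{1}{7}\right) 54 = - \frac{54}{7} \approx -7.7143$)
$F{\left(T \right)} = 2$ ($F{\left(T \right)} = 3 - 1 = 2$)
$- 35 b{\left(\frac{1}{-1} \right)} F{\left(v \right)} = - 35 \frac{6}{\frac{1}{-1}} \cdot 2 = - 35 \frac{6}{-1} \cdot 2 = - 35 \cdot 6 \left(-1\right) 2 = \left(-35\right) \left(-6\right) 2 = 210 \cdot 2 = 420$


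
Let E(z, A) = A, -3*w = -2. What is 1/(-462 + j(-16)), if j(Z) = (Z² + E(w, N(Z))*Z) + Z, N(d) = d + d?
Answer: 1/290 ≈ 0.0034483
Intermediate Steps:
w = ⅔ (w = -⅓*(-2) = ⅔ ≈ 0.66667)
N(d) = 2*d
j(Z) = Z + 3*Z² (j(Z) = (Z² + (2*Z)*Z) + Z = (Z² + 2*Z²) + Z = 3*Z² + Z = Z + 3*Z²)
1/(-462 + j(-16)) = 1/(-462 - 16*(1 + 3*(-16))) = 1/(-462 - 16*(1 - 48)) = 1/(-462 - 16*(-47)) = 1/(-462 + 752) = 1/290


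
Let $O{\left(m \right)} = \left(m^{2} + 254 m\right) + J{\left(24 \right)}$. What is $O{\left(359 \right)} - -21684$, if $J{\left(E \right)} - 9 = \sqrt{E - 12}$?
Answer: $241760 + 2 \sqrt{3} \approx 2.4176 \cdot 10^{5}$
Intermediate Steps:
$J{\left(E \right)} = 9 + \sqrt{-12 + E}$ ($J{\left(E \right)} = 9 + \sqrt{E - 12} = 9 + \sqrt{-12 + E}$)
$O{\left(m \right)} = 9 + m^{2} + 2 \sqrt{3} + 254 m$ ($O{\left(m \right)} = \left(m^{2} + 254 m\right) + \left(9 + \sqrt{-12 + 24}\right) = \left(m^{2} + 254 m\right) + \left(9 + \sqrt{12}\right) = \left(m^{2} + 254 m\right) + \left(9 + 2 \sqrt{3}\right) = 9 + m^{2} + 2 \sqrt{3} + 254 m$)
$O{\left(359 \right)} - -21684 = \left(9 + 359^{2} + 2 \sqrt{3} + 254 \cdot 359\right) - -21684 = \left(9 + 128881 + 2 \sqrt{3} + 91186\right) + 21684 = \left(220076 + 2 \sqrt{3}\right) + 21684 = 241760 + 2 \sqrt{3}$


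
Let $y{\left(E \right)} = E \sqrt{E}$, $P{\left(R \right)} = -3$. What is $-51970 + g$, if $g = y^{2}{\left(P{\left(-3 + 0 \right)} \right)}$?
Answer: $-51997$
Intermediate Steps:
$y{\left(E \right)} = E^{\frac{3}{2}}$
$g = -27$ ($g = \left(\left(-3\right)^{\frac{3}{2}}\right)^{2} = \left(- 3 i \sqrt{3}\right)^{2} = -27$)
$-51970 + g = -51970 - 27 = -51997$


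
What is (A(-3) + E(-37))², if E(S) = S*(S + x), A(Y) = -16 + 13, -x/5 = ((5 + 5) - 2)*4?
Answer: 53085796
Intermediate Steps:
x = -160 (x = -5*((5 + 5) - 2)*4 = -5*(10 - 2)*4 = -40*4 = -5*32 = -160)
A(Y) = -3
E(S) = S*(-160 + S) (E(S) = S*(S - 160) = S*(-160 + S))
(A(-3) + E(-37))² = (-3 - 37*(-160 - 37))² = (-3 - 37*(-197))² = (-3 + 7289)² = 7286² = 53085796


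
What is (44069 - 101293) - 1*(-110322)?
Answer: 53098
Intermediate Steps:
(44069 - 101293) - 1*(-110322) = -57224 + 110322 = 53098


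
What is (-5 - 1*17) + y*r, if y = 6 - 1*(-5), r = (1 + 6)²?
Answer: 517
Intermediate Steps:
r = 49 (r = 7² = 49)
y = 11 (y = 6 + 5 = 11)
(-5 - 1*17) + y*r = (-5 - 1*17) + 11*49 = (-5 - 17) + 539 = -22 + 539 = 517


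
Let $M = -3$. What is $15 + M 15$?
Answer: $-30$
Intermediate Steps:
$15 + M 15 = 15 - 45 = -30$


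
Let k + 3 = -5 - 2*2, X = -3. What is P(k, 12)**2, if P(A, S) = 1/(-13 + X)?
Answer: 1/256 ≈ 0.0039063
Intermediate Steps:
k = -12 (k = -3 + (-5 - 2*2) = -3 + (-5 - 4) = -3 - 9 = -12)
P(A, S) = -1/16 (P(A, S) = 1/(-13 - 3) = 1/(-16) = -1/16)
P(k, 12)**2 = (-1/16)**2 = 1/256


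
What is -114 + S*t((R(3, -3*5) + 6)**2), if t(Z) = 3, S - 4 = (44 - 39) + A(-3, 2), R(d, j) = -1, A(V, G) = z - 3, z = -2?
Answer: -102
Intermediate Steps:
A(V, G) = -5 (A(V, G) = -2 - 3 = -5)
S = 4 (S = 4 + ((44 - 39) - 5) = 4 + (5 - 5) = 4 + 0 = 4)
-114 + S*t((R(3, -3*5) + 6)**2) = -114 + 4*3 = -114 + 12 = -102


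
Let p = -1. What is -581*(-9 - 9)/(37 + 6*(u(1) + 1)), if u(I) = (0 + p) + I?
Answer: 10458/43 ≈ 243.21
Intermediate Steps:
u(I) = -1 + I (u(I) = (0 - 1) + I = -1 + I)
-581*(-9 - 9)/(37 + 6*(u(1) + 1)) = -581*(-9 - 9)/(37 + 6*((-1 + 1) + 1)) = -(-10458)/(37 + 6*(0 + 1)) = -(-10458)/(37 + 6*1) = -(-10458)/(37 + 6) = -(-10458)/43 = -581*(-18/43) = 10458/43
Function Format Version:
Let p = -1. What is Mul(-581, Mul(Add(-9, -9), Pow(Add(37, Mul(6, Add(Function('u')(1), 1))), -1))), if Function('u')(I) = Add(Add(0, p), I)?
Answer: Rational(10458, 43) ≈ 243.21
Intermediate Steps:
Function('u')(I) = Add(-1, I) (Function('u')(I) = Add(Add(0, -1), I) = Add(-1, I))
Mul(-581, Mul(Add(-9, -9), Pow(Add(37, Mul(6, Add(Function('u')(1), 1))), -1))) = Mul(-581, Mul(Add(-9, -9), Pow(Add(37, Mul(6, Add(Add(-1, 1), 1))), -1))) = Mul(-581, Mul(-18, Pow(Add(37, Mul(6, Add(0, 1))), -1))) = Mul(-581, Mul(-18, Pow(Add(37, Mul(6, 1)), -1))) = Mul(-581, Mul(-18, Pow(Add(37, 6), -1))) = Mul(-581, Mul(-18, Pow(43, -1))) = Mul(-581, Mul(-18, Rational(1, 43))) = Mul(-581, Rational(-18, 43)) = Rational(10458, 43)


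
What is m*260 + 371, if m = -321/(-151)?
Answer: 139481/151 ≈ 923.71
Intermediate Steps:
m = 321/151 (m = -321*(-1/151) = 321/151 ≈ 2.1258)
m*260 + 371 = (321/151)*260 + 371 = 83460/151 + 371 = 139481/151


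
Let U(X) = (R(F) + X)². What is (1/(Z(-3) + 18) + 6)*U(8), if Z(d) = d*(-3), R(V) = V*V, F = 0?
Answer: 10432/27 ≈ 386.37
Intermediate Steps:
R(V) = V²
Z(d) = -3*d
U(X) = X² (U(X) = (0² + X)² = (0 + X)² = X²)
(1/(Z(-3) + 18) + 6)*U(8) = (1/(-3*(-3) + 18) + 6)*8² = (1/(9 + 18) + 6)*64 = (1/27 + 6)*64 = (163/27)*64 = 10432/27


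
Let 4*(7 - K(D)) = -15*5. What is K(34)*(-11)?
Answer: -1133/4 ≈ -283.25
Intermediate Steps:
K(D) = 103/4 (K(D) = 7 - (-15)*5/4 = 7 - ¼*(-75) = 7 + 75/4 = 103/4)
K(34)*(-11) = (103/4)*(-11) = -1133/4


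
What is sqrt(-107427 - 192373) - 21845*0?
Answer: 10*I*sqrt(2998) ≈ 547.54*I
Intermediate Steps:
sqrt(-107427 - 192373) - 21845*0 = sqrt(-299800) + 0 = 10*I*sqrt(2998) + 0 = 10*I*sqrt(2998)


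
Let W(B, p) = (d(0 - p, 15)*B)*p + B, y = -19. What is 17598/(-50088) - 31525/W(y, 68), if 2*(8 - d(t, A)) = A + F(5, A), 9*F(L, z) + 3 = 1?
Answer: 2347192859/60748396 ≈ 38.638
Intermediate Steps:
F(L, z) = -2/9 (F(L, z) = -⅓ + (⅑)*1 = -⅓ + ⅑ = -2/9)
d(t, A) = 73/9 - A/2 (d(t, A) = 8 - (A - 2/9)/2 = 8 - (-2/9 + A)/2 = 8 + (⅑ - A/2) = 73/9 - A/2)
W(B, p) = B + 11*B*p/18 (W(B, p) = ((73/9 - ½*15)*B)*p + B = ((73/9 - 15/2)*B)*p + B = (11*B/18)*p + B = 11*B*p/18 + B = B + 11*B*p/18)
17598/(-50088) - 31525/W(y, 68) = 17598/(-50088) - 31525*(-18/(19*(18 + 11*68))) = 17598*(-1/50088) - 31525*(-18/(19*(18 + 748))) = -2933/8348 - 31525/((1/18)*(-19)*766) = -2933/8348 - 31525/(-7277/9) = -2933/8348 - 31525*(-9/7277) = -2933/8348 + 283725/7277 = 2347192859/60748396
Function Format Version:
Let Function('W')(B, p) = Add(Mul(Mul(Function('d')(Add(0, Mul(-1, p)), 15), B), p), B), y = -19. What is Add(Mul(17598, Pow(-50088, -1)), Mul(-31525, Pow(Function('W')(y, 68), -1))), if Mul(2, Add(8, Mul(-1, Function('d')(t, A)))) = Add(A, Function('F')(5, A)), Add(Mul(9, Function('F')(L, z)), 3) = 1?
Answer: Rational(2347192859, 60748396) ≈ 38.638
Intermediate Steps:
Function('F')(L, z) = Rational(-2, 9) (Function('F')(L, z) = Add(Rational(-1, 3), Mul(Rational(1, 9), 1)) = Add(Rational(-1, 3), Rational(1, 9)) = Rational(-2, 9))
Function('d')(t, A) = Add(Rational(73, 9), Mul(Rational(-1, 2), A)) (Function('d')(t, A) = Add(8, Mul(Rational(-1, 2), Add(A, Rational(-2, 9)))) = Add(8, Mul(Rational(-1, 2), Add(Rational(-2, 9), A))) = Add(8, Add(Rational(1, 9), Mul(Rational(-1, 2), A))) = Add(Rational(73, 9), Mul(Rational(-1, 2), A)))
Function('W')(B, p) = Add(B, Mul(Rational(11, 18), B, p)) (Function('W')(B, p) = Add(Mul(Mul(Add(Rational(73, 9), Mul(Rational(-1, 2), 15)), B), p), B) = Add(Mul(Mul(Add(Rational(73, 9), Rational(-15, 2)), B), p), B) = Add(Mul(Mul(Rational(11, 18), B), p), B) = Add(Mul(Rational(11, 18), B, p), B) = Add(B, Mul(Rational(11, 18), B, p)))
Add(Mul(17598, Pow(-50088, -1)), Mul(-31525, Pow(Function('W')(y, 68), -1))) = Add(Mul(17598, Pow(-50088, -1)), Mul(-31525, Pow(Mul(Rational(1, 18), -19, Add(18, Mul(11, 68))), -1))) = Add(Mul(17598, Rational(-1, 50088)), Mul(-31525, Pow(Mul(Rational(1, 18), -19, Add(18, 748)), -1))) = Add(Rational(-2933, 8348), Mul(-31525, Pow(Mul(Rational(1, 18), -19, 766), -1))) = Add(Rational(-2933, 8348), Mul(-31525, Pow(Rational(-7277, 9), -1))) = Add(Rational(-2933, 8348), Mul(-31525, Rational(-9, 7277))) = Add(Rational(-2933, 8348), Rational(283725, 7277)) = Rational(2347192859, 60748396)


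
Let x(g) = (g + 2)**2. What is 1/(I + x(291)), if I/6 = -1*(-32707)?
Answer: 1/282091 ≈ 3.5450e-6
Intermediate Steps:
I = 196242 (I = 6*(-1*(-32707)) = 6*32707 = 196242)
x(g) = (2 + g)**2
1/(I + x(291)) = 1/(196242 + (2 + 291)**2) = 1/(196242 + 293**2) = 1/(196242 + 85849) = 1/282091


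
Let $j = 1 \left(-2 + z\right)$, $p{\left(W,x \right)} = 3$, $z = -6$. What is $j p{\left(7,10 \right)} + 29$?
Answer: $5$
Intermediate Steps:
$j = -8$ ($j = 1 \left(-2 - 6\right) = 1 \left(-8\right) = -8$)
$j p{\left(7,10 \right)} + 29 = \left(-8\right) 3 + 29 = -24 + 29 = 5$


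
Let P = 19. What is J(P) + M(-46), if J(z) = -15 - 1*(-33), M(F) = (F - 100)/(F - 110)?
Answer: 1477/78 ≈ 18.936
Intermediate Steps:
M(F) = (-100 + F)/(-110 + F)
J(z) = 18 (J(z) = -15 + 33 = 18)
J(P) + M(-46) = 18 + (-100 - 46)/(-110 - 46) = 18 - 146/(-156) = 18 - 1/156*(-146) = 18 + 73/78 = 1477/78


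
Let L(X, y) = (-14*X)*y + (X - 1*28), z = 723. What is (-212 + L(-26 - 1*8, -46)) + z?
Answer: -21447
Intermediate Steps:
L(X, y) = -28 + X - 14*X*y (L(X, y) = -14*X*y + (X - 28) = -14*X*y + (-28 + X) = -28 + X - 14*X*y)
(-212 + L(-26 - 1*8, -46)) + z = (-212 + (-28 + (-26 - 1*8) - 14*(-26 - 1*8)*(-46))) + 723 = (-212 + (-28 + (-26 - 8) - 14*(-26 - 8)*(-46))) + 723 = (-212 + (-28 - 34 - 14*(-34)*(-46))) + 723 = (-212 + (-28 - 34 - 21896)) + 723 = (-212 - 21958) + 723 = -22170 + 723 = -21447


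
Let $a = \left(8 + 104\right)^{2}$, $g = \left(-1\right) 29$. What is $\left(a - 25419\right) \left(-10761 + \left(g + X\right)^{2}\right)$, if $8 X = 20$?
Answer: $\frac{518025625}{4} \approx 1.2951 \cdot 10^{8}$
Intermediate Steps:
$X = \frac{5}{2}$ ($X = \frac{1}{8} \cdot 20 = \frac{5}{2} \approx 2.5$)
$g = -29$
$a = 12544$ ($a = 112^{2} = 12544$)
$\left(a - 25419\right) \left(-10761 + \left(g + X\right)^{2}\right) = \left(12544 - 25419\right) \left(-10761 + \left(-29 + \frac{5}{2}\right)^{2}\right) = - 12875 \left(-10761 + \left(- \frac{53}{2}\right)^{2}\right) = - 12875 \left(-10761 + \frac{2809}{4}\right) = \left(-12875\right) \left(- \frac{40235}{4}\right) = \frac{518025625}{4}$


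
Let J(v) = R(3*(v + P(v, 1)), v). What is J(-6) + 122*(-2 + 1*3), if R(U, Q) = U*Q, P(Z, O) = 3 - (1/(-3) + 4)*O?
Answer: 242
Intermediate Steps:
P(Z, O) = 3 - 11*O/3 (P(Z, O) = 3 - (-1/3 + 4)*O = 3 - 11*O/3)
R(U, Q) = Q*U
J(v) = v*(-2 + 3*v) (J(v) = v*(3*(v + (3 - 11/3*1))) = v*(3*(v + (3 - 11/3))) = v*(3*(v - 2/3)) = v*(3*(-2/3 + v)) = v*(-2 + 3*v))
J(-6) + 122*(-2 + 1*3) = -6*(-2 + 3*(-6)) + 122*(-2 + 1*3) = -6*(-2 - 18) + 122*(-2 + 3) = -6*(-20) + 122*1 = 120 + 122 = 242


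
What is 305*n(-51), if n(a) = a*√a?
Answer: -15555*I*√51 ≈ -1.1108e+5*I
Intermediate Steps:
n(a) = a^(3/2)
305*n(-51) = 305*(-51)^(3/2) = 305*(-51*I*√51) = -15555*I*√51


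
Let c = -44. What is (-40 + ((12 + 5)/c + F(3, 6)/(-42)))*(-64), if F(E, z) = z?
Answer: 199728/77 ≈ 2593.9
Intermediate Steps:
(-40 + ((12 + 5)/c + F(3, 6)/(-42)))*(-64) = (-40 + ((12 + 5)/(-44) + 6/(-42)))*(-64) = (-40 + (17*(-1/44) + 6*(-1/42)))*(-64) = (-40 + (-17/44 - ⅐))*(-64) = (-40 - 163/308)*(-64) = -12483/308*(-64) = 199728/77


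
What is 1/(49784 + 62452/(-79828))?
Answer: 19957/993523675 ≈ 2.0087e-5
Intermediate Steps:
1/(49784 + 62452/(-79828)) = 1/(49784 + 62452*(-1/79828)) = 1/(49784 - 15613/19957) = 1/(993523675/19957) = 19957/993523675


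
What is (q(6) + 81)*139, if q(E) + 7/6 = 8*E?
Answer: 106613/6 ≈ 17769.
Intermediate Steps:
q(E) = -7/6 + 8*E
(q(6) + 81)*139 = ((-7/6 + 8*6) + 81)*139 = ((-7/6 + 48) + 81)*139 = (281/6 + 81)*139 = (767/6)*139 = 106613/6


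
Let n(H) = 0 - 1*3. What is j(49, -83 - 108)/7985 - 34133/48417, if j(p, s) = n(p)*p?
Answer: -279669304/386609745 ≈ -0.72339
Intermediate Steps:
n(H) = -3 (n(H) = 0 - 3 = -3)
j(p, s) = -3*p
j(49, -83 - 108)/7985 - 34133/48417 = -3*49/7985 - 34133/48417 = -147*1/7985 - 34133*1/48417 = -147/7985 - 34133/48417 = -279669304/386609745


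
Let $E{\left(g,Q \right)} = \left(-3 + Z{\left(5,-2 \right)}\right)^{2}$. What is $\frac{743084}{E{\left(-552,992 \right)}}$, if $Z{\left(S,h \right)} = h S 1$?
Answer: $\frac{743084}{169} \approx 4396.9$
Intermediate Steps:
$Z{\left(S,h \right)} = S h$ ($Z{\left(S,h \right)} = S h 1 = S h$)
$E{\left(g,Q \right)} = 169$ ($E{\left(g,Q \right)} = \left(-3 + 5 \left(-2\right)\right)^{2} = \left(-3 - 10\right)^{2} = \left(-13\right)^{2} = 169$)
$\frac{743084}{E{\left(-552,992 \right)}} = \frac{743084}{169}$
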